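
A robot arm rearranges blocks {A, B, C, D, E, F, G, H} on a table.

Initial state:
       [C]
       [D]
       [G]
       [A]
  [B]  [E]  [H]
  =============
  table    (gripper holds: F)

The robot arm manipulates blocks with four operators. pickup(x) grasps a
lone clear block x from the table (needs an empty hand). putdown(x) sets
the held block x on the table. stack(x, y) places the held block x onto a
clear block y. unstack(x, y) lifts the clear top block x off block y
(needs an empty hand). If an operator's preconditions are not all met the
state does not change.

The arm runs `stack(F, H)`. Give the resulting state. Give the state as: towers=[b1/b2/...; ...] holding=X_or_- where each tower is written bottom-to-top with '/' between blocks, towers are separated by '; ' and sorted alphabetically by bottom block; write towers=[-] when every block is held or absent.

towers=[B; E/A/G/D/C; H/F] holding=-

before: towers=[B; E/A/G/D/C; H] holding=F
pre[stack(F, H)]: holding(F) ok, clear(H) ok, F≠H ok
all met → apply stack(F, H)
after:  towers=[B; E/A/G/D/C; H/F] holding=-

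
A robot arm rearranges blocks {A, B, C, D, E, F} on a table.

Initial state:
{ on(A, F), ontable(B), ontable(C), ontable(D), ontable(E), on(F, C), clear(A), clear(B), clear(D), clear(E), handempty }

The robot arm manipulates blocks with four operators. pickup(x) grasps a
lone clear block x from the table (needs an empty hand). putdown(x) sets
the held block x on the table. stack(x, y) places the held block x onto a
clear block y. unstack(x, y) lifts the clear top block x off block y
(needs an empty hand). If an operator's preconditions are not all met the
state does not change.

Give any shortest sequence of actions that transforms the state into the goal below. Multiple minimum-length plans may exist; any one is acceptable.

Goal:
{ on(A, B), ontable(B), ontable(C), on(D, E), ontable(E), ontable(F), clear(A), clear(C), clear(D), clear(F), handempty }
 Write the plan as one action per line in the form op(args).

step 1 (pickup(D)): towers=[B; C/F/A; E] holding=D
step 2 (stack(D, E)): towers=[B; C/F/A; E/D] holding=-
step 3 (unstack(A, F)): towers=[B; C/F; E/D] holding=A
step 4 (stack(A, B)): towers=[B/A; C/F; E/D] holding=-
step 5 (unstack(F, C)): towers=[B/A; C; E/D] holding=F
step 6 (putdown(F)): towers=[B/A; C; E/D; F] holding=-
goal check: towers=[B/A; C; E/D; F] holding=- — reached (length 6, optimal by BFS)

pickup(D)
stack(D, E)
unstack(A, F)
stack(A, B)
unstack(F, C)
putdown(F)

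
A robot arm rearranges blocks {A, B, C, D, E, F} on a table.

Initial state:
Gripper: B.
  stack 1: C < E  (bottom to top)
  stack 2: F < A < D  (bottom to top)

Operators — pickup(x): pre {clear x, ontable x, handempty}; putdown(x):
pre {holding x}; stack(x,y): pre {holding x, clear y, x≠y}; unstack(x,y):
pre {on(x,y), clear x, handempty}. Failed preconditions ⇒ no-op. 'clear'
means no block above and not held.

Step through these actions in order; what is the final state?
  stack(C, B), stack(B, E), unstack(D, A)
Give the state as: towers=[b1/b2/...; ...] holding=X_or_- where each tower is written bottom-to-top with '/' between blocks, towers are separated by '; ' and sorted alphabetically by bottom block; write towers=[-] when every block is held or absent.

step 1 (stack(C, B)) [no-op]: towers=[C/E; F/A/D] holding=B
step 2 (stack(B, E)): towers=[C/E/B; F/A/D] holding=-
step 3 (unstack(D, A)): towers=[C/E/B; F/A] holding=D

towers=[C/E/B; F/A] holding=D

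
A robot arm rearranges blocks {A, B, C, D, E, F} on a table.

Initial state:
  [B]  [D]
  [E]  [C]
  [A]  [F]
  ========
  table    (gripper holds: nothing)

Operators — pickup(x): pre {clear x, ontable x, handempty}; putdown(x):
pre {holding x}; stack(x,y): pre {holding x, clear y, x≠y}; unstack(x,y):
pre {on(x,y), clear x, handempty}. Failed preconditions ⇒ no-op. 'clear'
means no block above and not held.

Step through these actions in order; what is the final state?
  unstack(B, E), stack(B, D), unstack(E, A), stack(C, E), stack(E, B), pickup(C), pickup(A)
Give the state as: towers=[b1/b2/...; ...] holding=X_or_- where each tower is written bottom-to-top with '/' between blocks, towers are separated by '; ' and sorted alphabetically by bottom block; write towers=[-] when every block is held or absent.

step 1 (unstack(B, E)): towers=[A/E; F/C/D] holding=B
step 2 (stack(B, D)): towers=[A/E; F/C/D/B] holding=-
step 3 (unstack(E, A)): towers=[A; F/C/D/B] holding=E
step 4 (stack(C, E)) [no-op]: towers=[A; F/C/D/B] holding=E
step 5 (stack(E, B)): towers=[A; F/C/D/B/E] holding=-
step 6 (pickup(C)) [no-op]: towers=[A; F/C/D/B/E] holding=-
step 7 (pickup(A)): towers=[F/C/D/B/E] holding=A

towers=[F/C/D/B/E] holding=A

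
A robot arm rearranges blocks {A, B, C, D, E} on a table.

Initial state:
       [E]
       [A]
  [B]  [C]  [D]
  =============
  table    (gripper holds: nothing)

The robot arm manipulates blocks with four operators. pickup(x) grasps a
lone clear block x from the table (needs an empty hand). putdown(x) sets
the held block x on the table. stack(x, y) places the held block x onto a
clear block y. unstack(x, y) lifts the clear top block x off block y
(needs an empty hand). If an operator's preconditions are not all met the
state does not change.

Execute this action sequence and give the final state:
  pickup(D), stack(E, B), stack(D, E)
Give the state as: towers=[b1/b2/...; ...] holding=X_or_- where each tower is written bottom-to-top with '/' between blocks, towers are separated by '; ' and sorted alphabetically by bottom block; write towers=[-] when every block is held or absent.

towers=[B; C/A/E/D] holding=-

step 1 (pickup(D)): towers=[B; C/A/E] holding=D
step 2 (stack(E, B)) [no-op]: towers=[B; C/A/E] holding=D
step 3 (stack(D, E)): towers=[B; C/A/E/D] holding=-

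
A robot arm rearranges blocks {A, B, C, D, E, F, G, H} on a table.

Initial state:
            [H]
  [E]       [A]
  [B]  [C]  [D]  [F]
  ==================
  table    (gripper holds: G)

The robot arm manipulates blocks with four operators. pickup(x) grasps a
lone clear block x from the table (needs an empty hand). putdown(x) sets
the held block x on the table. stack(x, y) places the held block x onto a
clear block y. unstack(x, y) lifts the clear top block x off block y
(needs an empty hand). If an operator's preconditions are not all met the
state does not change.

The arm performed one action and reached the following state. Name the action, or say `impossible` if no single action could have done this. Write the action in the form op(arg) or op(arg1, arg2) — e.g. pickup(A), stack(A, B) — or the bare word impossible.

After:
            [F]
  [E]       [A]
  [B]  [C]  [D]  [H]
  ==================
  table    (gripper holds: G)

impossible

target: towers=[B/E; C; D/A/F; H] holding=G
        putdown(G) → towers=[B/E; C; D/A/H; F; G] holding=-
       stack(G, E) → towers=[B/E/G; C; D/A/H; F] holding=-
       stack(G, H) → towers=[B/E; C; D/A/H/G; F] holding=-
       stack(G, F) → towers=[B/E; C; D/A/H; F/G] holding=-
       stack(G, C) → towers=[B/E; C/G; D/A/H; F] holding=-
none of the 5 applicable actions match → impossible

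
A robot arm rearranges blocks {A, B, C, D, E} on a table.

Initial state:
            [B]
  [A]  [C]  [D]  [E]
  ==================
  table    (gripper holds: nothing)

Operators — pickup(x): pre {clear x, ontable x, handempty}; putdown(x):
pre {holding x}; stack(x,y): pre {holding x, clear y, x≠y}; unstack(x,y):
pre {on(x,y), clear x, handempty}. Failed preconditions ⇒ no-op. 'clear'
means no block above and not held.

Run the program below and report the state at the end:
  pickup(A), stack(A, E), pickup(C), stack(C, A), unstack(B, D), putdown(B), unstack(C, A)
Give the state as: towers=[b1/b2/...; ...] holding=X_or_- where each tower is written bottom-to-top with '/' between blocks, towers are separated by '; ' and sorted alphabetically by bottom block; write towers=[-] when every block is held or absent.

step 1 (pickup(A)): towers=[C; D/B; E] holding=A
step 2 (stack(A, E)): towers=[C; D/B; E/A] holding=-
step 3 (pickup(C)): towers=[D/B; E/A] holding=C
step 4 (stack(C, A)): towers=[D/B; E/A/C] holding=-
step 5 (unstack(B, D)): towers=[D; E/A/C] holding=B
step 6 (putdown(B)): towers=[B; D; E/A/C] holding=-
step 7 (unstack(C, A)): towers=[B; D; E/A] holding=C

towers=[B; D; E/A] holding=C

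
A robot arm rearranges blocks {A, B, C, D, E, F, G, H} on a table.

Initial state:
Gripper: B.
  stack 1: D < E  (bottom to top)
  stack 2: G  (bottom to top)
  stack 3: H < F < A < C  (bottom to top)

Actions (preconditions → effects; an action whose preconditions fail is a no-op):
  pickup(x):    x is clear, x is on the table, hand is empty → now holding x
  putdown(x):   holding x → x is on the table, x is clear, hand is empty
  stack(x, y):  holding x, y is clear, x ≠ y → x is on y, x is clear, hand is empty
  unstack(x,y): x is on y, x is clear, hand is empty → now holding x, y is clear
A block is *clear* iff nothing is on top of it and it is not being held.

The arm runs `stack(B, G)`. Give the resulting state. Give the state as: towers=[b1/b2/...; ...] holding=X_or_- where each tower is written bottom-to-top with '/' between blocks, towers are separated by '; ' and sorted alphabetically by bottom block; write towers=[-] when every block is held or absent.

before: towers=[D/E; G; H/F/A/C] holding=B
pre[stack(B, G)]: holding(B) ok, clear(G) ok, B≠G ok
all met → apply stack(B, G)
after:  towers=[D/E; G/B; H/F/A/C] holding=-

towers=[D/E; G/B; H/F/A/C] holding=-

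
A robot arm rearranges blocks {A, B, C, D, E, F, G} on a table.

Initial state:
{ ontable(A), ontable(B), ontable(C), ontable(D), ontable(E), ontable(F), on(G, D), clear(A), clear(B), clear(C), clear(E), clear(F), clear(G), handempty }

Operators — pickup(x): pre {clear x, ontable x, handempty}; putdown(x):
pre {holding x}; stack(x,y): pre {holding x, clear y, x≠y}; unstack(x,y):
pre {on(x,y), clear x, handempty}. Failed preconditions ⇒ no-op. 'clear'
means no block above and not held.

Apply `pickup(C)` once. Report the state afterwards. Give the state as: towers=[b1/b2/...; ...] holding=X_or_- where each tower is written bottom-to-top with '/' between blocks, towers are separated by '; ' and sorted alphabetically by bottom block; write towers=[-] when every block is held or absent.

before: towers=[A; B; C; D/G; E; F] holding=-
pre[pickup(C)]: clear(C) ok, ontable(C) ok, handempty ok
all met → apply pickup(C)
after:  towers=[A; B; D/G; E; F] holding=C

towers=[A; B; D/G; E; F] holding=C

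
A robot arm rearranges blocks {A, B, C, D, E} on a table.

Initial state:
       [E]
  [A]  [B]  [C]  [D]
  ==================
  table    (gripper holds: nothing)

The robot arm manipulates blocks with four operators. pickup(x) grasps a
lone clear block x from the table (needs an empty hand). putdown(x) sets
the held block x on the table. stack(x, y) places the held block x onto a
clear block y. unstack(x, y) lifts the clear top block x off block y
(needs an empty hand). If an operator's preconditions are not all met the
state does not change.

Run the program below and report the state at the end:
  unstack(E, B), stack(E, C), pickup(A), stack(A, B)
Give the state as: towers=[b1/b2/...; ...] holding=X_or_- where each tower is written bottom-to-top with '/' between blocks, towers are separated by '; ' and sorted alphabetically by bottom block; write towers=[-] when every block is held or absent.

towers=[B/A; C/E; D] holding=-

step 1 (unstack(E, B)): towers=[A; B; C; D] holding=E
step 2 (stack(E, C)): towers=[A; B; C/E; D] holding=-
step 3 (pickup(A)): towers=[B; C/E; D] holding=A
step 4 (stack(A, B)): towers=[B/A; C/E; D] holding=-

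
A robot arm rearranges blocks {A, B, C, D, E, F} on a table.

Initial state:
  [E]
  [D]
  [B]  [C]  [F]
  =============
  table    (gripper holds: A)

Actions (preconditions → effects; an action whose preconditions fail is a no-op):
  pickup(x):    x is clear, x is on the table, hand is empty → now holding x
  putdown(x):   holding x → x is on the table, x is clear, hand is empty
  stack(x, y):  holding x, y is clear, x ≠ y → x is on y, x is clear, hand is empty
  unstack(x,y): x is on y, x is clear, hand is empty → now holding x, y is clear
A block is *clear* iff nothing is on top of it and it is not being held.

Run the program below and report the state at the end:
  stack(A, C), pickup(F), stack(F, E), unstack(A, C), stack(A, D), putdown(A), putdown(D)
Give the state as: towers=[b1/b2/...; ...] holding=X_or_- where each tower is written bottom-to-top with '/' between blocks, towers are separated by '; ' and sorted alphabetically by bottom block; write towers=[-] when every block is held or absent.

step 1 (stack(A, C)): towers=[B/D/E; C/A; F] holding=-
step 2 (pickup(F)): towers=[B/D/E; C/A] holding=F
step 3 (stack(F, E)): towers=[B/D/E/F; C/A] holding=-
step 4 (unstack(A, C)): towers=[B/D/E/F; C] holding=A
step 5 (stack(A, D)) [no-op]: towers=[B/D/E/F; C] holding=A
step 6 (putdown(A)): towers=[A; B/D/E/F; C] holding=-
step 7 (putdown(D)) [no-op]: towers=[A; B/D/E/F; C] holding=-

towers=[A; B/D/E/F; C] holding=-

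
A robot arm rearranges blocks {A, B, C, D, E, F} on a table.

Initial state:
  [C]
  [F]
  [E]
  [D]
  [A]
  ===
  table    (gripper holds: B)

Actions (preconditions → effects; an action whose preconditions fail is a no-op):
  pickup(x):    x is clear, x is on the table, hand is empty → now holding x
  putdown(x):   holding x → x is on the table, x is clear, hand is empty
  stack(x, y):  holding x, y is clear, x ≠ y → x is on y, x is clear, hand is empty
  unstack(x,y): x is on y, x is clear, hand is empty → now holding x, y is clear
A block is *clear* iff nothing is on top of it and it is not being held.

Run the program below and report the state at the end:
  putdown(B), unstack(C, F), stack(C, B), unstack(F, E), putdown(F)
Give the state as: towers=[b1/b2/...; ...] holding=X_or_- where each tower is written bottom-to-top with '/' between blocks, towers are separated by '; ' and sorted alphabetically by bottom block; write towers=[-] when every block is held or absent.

towers=[A/D/E; B/C; F] holding=-

step 1 (putdown(B)): towers=[A/D/E/F/C; B] holding=-
step 2 (unstack(C, F)): towers=[A/D/E/F; B] holding=C
step 3 (stack(C, B)): towers=[A/D/E/F; B/C] holding=-
step 4 (unstack(F, E)): towers=[A/D/E; B/C] holding=F
step 5 (putdown(F)): towers=[A/D/E; B/C; F] holding=-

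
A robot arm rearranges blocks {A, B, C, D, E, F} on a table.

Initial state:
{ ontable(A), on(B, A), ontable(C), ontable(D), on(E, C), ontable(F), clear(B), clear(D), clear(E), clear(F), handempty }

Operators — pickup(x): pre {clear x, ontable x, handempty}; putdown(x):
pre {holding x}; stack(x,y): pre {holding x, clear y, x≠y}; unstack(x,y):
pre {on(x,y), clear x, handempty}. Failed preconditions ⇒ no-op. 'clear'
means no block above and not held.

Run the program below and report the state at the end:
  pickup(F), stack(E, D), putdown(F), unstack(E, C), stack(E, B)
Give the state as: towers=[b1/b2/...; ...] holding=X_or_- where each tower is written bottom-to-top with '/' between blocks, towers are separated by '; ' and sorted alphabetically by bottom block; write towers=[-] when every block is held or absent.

towers=[A/B/E; C; D; F] holding=-

step 1 (pickup(F)): towers=[A/B; C/E; D] holding=F
step 2 (stack(E, D)) [no-op]: towers=[A/B; C/E; D] holding=F
step 3 (putdown(F)): towers=[A/B; C/E; D; F] holding=-
step 4 (unstack(E, C)): towers=[A/B; C; D; F] holding=E
step 5 (stack(E, B)): towers=[A/B/E; C; D; F] holding=-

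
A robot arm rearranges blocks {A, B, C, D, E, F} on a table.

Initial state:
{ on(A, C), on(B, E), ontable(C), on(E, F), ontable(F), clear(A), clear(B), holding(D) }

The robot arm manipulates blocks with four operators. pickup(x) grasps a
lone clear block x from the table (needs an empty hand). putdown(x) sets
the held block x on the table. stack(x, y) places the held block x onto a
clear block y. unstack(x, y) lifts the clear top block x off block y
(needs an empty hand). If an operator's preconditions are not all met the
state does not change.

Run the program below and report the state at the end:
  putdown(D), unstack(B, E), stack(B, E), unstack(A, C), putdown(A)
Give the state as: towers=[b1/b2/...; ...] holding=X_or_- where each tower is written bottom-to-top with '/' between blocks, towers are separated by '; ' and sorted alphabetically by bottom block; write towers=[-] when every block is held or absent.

step 1 (putdown(D)): towers=[C/A; D; F/E/B] holding=-
step 2 (unstack(B, E)): towers=[C/A; D; F/E] holding=B
step 3 (stack(B, E)): towers=[C/A; D; F/E/B] holding=-
step 4 (unstack(A, C)): towers=[C; D; F/E/B] holding=A
step 5 (putdown(A)): towers=[A; C; D; F/E/B] holding=-

towers=[A; C; D; F/E/B] holding=-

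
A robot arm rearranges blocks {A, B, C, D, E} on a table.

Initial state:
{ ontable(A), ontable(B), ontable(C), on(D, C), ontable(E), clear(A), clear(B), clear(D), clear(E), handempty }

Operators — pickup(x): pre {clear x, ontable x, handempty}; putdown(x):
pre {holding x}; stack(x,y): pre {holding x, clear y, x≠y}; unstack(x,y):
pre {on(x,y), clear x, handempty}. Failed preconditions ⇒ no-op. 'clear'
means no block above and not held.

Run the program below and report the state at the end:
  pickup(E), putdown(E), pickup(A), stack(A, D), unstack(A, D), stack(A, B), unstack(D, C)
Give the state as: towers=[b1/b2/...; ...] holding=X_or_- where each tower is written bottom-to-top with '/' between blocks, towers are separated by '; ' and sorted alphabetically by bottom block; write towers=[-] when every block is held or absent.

step 1 (pickup(E)): towers=[A; B; C/D] holding=E
step 2 (putdown(E)): towers=[A; B; C/D; E] holding=-
step 3 (pickup(A)): towers=[B; C/D; E] holding=A
step 4 (stack(A, D)): towers=[B; C/D/A; E] holding=-
step 5 (unstack(A, D)): towers=[B; C/D; E] holding=A
step 6 (stack(A, B)): towers=[B/A; C/D; E] holding=-
step 7 (unstack(D, C)): towers=[B/A; C; E] holding=D

towers=[B/A; C; E] holding=D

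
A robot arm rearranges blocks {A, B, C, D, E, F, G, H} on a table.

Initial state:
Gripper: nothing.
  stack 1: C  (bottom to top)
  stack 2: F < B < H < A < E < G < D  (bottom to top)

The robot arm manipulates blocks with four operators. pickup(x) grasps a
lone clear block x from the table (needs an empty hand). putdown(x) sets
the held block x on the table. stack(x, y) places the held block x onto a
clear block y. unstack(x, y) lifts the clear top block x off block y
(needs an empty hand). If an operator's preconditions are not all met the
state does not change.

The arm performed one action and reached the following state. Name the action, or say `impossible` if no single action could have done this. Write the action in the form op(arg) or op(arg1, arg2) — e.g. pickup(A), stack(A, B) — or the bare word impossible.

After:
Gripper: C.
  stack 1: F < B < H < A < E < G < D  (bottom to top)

target: towers=[F/B/H/A/E/G/D] holding=C
     unstack(D, G) → towers=[C; F/B/H/A/E/G] holding=D
         pickup(C) → towers=[F/B/H/A/E/G/D] holding=C  ← match

pickup(C)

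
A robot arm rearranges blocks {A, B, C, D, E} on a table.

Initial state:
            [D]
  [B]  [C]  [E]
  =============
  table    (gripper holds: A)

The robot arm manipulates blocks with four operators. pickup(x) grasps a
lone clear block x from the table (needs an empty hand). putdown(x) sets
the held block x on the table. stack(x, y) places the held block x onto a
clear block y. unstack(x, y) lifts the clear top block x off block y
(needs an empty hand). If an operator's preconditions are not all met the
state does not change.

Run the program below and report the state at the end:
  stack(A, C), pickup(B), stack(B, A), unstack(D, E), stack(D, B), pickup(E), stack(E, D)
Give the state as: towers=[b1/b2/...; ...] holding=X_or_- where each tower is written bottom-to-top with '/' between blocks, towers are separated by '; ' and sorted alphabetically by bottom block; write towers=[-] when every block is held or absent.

towers=[C/A/B/D/E] holding=-

step 1 (stack(A, C)): towers=[B; C/A; E/D] holding=-
step 2 (pickup(B)): towers=[C/A; E/D] holding=B
step 3 (stack(B, A)): towers=[C/A/B; E/D] holding=-
step 4 (unstack(D, E)): towers=[C/A/B; E] holding=D
step 5 (stack(D, B)): towers=[C/A/B/D; E] holding=-
step 6 (pickup(E)): towers=[C/A/B/D] holding=E
step 7 (stack(E, D)): towers=[C/A/B/D/E] holding=-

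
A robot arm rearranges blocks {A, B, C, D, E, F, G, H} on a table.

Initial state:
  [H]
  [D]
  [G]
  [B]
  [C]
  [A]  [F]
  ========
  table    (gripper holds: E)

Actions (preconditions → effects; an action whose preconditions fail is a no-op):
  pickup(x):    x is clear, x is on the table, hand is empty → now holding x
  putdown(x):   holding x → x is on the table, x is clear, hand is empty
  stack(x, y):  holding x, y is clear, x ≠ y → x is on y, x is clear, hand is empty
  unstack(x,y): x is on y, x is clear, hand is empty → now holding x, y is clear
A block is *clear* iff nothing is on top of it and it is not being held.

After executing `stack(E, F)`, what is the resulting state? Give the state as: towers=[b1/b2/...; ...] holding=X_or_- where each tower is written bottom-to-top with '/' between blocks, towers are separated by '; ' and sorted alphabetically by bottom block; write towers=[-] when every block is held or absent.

before: towers=[A/C/B/G/D/H; F] holding=E
pre[stack(E, F)]: holding(E) ok, clear(F) ok, E≠F ok
all met → apply stack(E, F)
after:  towers=[A/C/B/G/D/H; F/E] holding=-

towers=[A/C/B/G/D/H; F/E] holding=-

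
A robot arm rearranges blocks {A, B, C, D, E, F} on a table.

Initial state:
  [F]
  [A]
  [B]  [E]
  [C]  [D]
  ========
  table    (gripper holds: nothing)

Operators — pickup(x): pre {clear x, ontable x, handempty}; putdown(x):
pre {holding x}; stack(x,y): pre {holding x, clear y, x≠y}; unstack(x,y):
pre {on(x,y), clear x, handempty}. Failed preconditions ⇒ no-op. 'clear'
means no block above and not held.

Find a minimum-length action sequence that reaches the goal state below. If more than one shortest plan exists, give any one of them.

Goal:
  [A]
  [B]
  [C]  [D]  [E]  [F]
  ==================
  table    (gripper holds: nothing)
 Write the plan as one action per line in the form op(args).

unstack(F, A)
putdown(F)
unstack(E, D)
putdown(E)

step 1 (unstack(F, A)): towers=[C/B/A; D/E] holding=F
step 2 (putdown(F)): towers=[C/B/A; D/E; F] holding=-
step 3 (unstack(E, D)): towers=[C/B/A; D; F] holding=E
step 4 (putdown(E)): towers=[C/B/A; D; E; F] holding=-
goal check: towers=[C/B/A; D; E; F] holding=- — reached (length 4, optimal by BFS)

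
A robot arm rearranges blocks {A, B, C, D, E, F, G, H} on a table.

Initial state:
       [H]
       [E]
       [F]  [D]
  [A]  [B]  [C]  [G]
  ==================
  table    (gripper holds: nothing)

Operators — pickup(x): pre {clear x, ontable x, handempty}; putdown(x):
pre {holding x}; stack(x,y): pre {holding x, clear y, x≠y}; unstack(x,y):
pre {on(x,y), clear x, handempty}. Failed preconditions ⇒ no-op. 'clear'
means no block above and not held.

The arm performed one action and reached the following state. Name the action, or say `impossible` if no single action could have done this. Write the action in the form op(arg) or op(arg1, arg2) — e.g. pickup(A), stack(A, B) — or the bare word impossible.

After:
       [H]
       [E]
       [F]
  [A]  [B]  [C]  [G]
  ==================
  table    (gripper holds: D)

unstack(D, C)

target: towers=[A; B/F/E/H; C; G] holding=D
         pickup(G) → towers=[A; B/F/E/H; C/D] holding=G
         pickup(A) → towers=[B/F/E/H; C/D; G] holding=A
     unstack(H, E) → towers=[A; B/F/E; C/D; G] holding=H
     unstack(D, C) → towers=[A; B/F/E/H; C; G] holding=D  ← match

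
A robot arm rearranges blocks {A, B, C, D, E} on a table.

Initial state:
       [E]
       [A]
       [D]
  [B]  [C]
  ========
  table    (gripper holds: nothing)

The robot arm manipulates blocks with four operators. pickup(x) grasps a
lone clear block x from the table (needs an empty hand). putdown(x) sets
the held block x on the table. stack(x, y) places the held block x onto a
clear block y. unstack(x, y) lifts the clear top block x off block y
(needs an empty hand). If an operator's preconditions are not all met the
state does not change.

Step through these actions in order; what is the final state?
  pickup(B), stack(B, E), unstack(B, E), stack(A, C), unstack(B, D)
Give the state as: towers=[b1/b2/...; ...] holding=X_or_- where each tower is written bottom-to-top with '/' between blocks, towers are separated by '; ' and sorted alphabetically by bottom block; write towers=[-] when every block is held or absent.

towers=[C/D/A/E] holding=B

step 1 (pickup(B)): towers=[C/D/A/E] holding=B
step 2 (stack(B, E)): towers=[C/D/A/E/B] holding=-
step 3 (unstack(B, E)): towers=[C/D/A/E] holding=B
step 4 (stack(A, C)) [no-op]: towers=[C/D/A/E] holding=B
step 5 (unstack(B, D)) [no-op]: towers=[C/D/A/E] holding=B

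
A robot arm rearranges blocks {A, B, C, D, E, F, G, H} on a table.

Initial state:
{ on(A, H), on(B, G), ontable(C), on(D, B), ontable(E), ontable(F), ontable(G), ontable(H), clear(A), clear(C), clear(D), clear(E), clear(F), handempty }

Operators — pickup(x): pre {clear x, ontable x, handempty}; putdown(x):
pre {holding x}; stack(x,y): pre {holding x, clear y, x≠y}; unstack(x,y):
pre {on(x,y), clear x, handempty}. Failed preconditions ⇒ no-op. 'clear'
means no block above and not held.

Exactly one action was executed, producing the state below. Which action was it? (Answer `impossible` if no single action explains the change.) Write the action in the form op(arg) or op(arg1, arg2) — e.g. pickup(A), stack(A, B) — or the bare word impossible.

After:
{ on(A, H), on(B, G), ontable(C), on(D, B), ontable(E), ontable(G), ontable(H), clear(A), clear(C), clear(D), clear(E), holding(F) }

pickup(F)

target: towers=[C; E; G/B/D; H/A] holding=F
     unstack(A, H) → towers=[C; E; F; G/B/D; H] holding=A
         pickup(E) → towers=[C; F; G/B/D; H/A] holding=E
         pickup(F) → towers=[C; E; G/B/D; H/A] holding=F  ← match
     unstack(D, B) → towers=[C; E; F; G/B; H/A] holding=D
         pickup(C) → towers=[E; F; G/B/D; H/A] holding=C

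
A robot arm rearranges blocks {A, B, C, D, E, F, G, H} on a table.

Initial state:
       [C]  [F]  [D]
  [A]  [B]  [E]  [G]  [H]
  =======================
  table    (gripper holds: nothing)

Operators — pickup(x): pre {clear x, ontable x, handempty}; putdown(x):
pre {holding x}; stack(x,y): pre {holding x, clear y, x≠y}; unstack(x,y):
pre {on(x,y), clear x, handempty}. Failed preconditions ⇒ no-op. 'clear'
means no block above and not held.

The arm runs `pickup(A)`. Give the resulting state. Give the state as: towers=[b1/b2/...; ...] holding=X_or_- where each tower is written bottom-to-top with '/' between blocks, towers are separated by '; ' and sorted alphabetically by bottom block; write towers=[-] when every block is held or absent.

before: towers=[A; B/C; E/F; G/D; H] holding=-
pre[pickup(A)]: clear(A) yes, ontable(A) yes, handempty yes
all met → apply pickup(A)
after:  towers=[B/C; E/F; G/D; H] holding=A

towers=[B/C; E/F; G/D; H] holding=A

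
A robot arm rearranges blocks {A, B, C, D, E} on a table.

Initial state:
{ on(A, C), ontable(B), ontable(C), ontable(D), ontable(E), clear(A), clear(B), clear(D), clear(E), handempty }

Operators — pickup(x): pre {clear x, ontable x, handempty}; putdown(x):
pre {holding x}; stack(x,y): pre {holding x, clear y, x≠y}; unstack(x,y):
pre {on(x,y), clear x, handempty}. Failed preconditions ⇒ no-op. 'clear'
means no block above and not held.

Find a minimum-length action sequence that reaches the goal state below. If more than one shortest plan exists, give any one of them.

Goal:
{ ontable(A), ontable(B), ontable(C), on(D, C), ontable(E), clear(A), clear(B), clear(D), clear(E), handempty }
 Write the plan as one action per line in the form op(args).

unstack(A, C)
putdown(A)
pickup(D)
stack(D, C)

step 1 (unstack(A, C)): towers=[B; C; D; E] holding=A
step 2 (putdown(A)): towers=[A; B; C; D; E] holding=-
step 3 (pickup(D)): towers=[A; B; C; E] holding=D
step 4 (stack(D, C)): towers=[A; B; C/D; E] holding=-
goal check: towers=[A; B; C/D; E] holding=- — reached (length 4, optimal by BFS)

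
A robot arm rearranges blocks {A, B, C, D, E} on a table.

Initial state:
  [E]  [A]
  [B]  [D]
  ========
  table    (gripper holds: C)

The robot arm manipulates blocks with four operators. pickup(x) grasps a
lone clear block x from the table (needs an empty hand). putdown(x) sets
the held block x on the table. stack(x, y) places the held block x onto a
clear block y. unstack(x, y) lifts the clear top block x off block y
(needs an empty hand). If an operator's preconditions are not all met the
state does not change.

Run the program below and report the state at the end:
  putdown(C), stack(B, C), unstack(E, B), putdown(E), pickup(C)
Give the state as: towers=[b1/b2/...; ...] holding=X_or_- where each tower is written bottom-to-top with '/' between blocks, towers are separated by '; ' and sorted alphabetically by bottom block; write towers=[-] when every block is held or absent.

step 1 (putdown(C)): towers=[B/E; C; D/A] holding=-
step 2 (stack(B, C)) [no-op]: towers=[B/E; C; D/A] holding=-
step 3 (unstack(E, B)): towers=[B; C; D/A] holding=E
step 4 (putdown(E)): towers=[B; C; D/A; E] holding=-
step 5 (pickup(C)): towers=[B; D/A; E] holding=C

towers=[B; D/A; E] holding=C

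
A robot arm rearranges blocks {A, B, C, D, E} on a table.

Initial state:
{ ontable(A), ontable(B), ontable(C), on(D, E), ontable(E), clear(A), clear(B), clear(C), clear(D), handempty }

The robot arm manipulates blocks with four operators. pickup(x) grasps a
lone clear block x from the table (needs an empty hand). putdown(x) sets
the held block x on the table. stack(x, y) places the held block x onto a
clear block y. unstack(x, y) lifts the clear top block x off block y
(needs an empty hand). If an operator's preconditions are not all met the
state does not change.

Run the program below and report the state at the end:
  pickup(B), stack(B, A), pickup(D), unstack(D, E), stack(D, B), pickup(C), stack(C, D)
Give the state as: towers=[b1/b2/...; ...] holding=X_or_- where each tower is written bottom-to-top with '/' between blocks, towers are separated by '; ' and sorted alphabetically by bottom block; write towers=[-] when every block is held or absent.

step 1 (pickup(B)): towers=[A; C; E/D] holding=B
step 2 (stack(B, A)): towers=[A/B; C; E/D] holding=-
step 3 (pickup(D)) [no-op]: towers=[A/B; C; E/D] holding=-
step 4 (unstack(D, E)): towers=[A/B; C; E] holding=D
step 5 (stack(D, B)): towers=[A/B/D; C; E] holding=-
step 6 (pickup(C)): towers=[A/B/D; E] holding=C
step 7 (stack(C, D)): towers=[A/B/D/C; E] holding=-

towers=[A/B/D/C; E] holding=-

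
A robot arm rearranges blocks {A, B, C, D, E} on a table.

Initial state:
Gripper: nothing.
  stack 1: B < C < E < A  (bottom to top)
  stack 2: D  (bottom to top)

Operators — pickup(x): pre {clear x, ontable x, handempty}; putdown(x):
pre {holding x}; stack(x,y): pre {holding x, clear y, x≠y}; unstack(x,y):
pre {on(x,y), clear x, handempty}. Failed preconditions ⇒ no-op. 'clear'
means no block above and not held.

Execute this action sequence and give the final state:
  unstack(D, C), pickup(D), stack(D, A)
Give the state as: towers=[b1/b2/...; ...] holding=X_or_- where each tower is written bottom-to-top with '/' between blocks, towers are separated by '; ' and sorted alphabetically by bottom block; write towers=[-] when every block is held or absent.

step 1 (unstack(D, C)) [no-op]: towers=[B/C/E/A; D] holding=-
step 2 (pickup(D)): towers=[B/C/E/A] holding=D
step 3 (stack(D, A)): towers=[B/C/E/A/D] holding=-

towers=[B/C/E/A/D] holding=-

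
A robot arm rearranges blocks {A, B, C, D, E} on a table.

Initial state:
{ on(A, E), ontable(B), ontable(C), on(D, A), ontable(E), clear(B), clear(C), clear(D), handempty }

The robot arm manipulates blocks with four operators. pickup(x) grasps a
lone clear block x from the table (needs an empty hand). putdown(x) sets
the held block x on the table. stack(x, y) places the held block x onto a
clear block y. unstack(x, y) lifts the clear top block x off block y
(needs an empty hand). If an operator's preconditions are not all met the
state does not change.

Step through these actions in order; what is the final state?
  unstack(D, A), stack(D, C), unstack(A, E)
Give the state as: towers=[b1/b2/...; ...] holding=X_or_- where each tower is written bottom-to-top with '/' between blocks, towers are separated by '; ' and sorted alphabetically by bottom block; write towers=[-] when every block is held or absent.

step 1 (unstack(D, A)): towers=[B; C; E/A] holding=D
step 2 (stack(D, C)): towers=[B; C/D; E/A] holding=-
step 3 (unstack(A, E)): towers=[B; C/D; E] holding=A

towers=[B; C/D; E] holding=A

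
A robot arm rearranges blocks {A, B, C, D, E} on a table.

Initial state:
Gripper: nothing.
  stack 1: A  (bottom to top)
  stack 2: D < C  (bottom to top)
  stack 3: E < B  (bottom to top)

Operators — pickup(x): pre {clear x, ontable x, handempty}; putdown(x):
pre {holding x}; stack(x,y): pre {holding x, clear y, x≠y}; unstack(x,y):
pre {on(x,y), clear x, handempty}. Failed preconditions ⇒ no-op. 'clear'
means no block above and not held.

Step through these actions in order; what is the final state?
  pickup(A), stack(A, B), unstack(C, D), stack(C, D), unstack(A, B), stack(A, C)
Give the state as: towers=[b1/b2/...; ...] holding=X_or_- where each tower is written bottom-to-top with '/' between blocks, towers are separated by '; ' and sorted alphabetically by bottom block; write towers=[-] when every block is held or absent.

towers=[D/C/A; E/B] holding=-

step 1 (pickup(A)): towers=[D/C; E/B] holding=A
step 2 (stack(A, B)): towers=[D/C; E/B/A] holding=-
step 3 (unstack(C, D)): towers=[D; E/B/A] holding=C
step 4 (stack(C, D)): towers=[D/C; E/B/A] holding=-
step 5 (unstack(A, B)): towers=[D/C; E/B] holding=A
step 6 (stack(A, C)): towers=[D/C/A; E/B] holding=-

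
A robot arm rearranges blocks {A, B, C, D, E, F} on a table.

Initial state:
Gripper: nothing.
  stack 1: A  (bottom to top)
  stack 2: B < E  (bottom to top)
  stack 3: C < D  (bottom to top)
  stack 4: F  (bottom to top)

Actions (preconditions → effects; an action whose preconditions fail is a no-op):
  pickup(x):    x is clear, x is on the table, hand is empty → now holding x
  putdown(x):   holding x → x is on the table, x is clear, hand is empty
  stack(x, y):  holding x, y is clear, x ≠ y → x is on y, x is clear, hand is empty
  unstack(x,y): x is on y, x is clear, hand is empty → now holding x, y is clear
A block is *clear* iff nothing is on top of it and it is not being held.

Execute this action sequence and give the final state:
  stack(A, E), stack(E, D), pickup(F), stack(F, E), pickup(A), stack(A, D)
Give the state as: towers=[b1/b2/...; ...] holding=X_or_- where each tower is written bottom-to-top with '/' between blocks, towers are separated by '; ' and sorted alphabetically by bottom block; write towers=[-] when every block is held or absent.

towers=[B/E/F; C/D/A] holding=-

step 1 (stack(A, E)) [no-op]: towers=[A; B/E; C/D; F] holding=-
step 2 (stack(E, D)) [no-op]: towers=[A; B/E; C/D; F] holding=-
step 3 (pickup(F)): towers=[A; B/E; C/D] holding=F
step 4 (stack(F, E)): towers=[A; B/E/F; C/D] holding=-
step 5 (pickup(A)): towers=[B/E/F; C/D] holding=A
step 6 (stack(A, D)): towers=[B/E/F; C/D/A] holding=-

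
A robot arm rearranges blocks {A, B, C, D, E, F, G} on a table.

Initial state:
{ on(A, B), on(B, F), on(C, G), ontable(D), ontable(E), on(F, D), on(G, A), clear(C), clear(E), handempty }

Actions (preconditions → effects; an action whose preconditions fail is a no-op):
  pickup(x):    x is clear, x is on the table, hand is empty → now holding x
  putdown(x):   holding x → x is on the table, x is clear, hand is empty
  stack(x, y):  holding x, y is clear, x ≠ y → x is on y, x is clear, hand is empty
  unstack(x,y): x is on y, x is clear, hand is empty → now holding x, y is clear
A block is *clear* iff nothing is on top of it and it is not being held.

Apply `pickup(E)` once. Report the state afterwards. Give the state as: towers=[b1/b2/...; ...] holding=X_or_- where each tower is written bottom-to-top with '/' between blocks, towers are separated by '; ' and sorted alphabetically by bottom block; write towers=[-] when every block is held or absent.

towers=[D/F/B/A/G/C] holding=E

before: towers=[D/F/B/A/G/C; E] holding=-
pre[pickup(E)]: clear(E) ✓, ontable(E) ✓, handempty ✓
all met → apply pickup(E)
after:  towers=[D/F/B/A/G/C] holding=E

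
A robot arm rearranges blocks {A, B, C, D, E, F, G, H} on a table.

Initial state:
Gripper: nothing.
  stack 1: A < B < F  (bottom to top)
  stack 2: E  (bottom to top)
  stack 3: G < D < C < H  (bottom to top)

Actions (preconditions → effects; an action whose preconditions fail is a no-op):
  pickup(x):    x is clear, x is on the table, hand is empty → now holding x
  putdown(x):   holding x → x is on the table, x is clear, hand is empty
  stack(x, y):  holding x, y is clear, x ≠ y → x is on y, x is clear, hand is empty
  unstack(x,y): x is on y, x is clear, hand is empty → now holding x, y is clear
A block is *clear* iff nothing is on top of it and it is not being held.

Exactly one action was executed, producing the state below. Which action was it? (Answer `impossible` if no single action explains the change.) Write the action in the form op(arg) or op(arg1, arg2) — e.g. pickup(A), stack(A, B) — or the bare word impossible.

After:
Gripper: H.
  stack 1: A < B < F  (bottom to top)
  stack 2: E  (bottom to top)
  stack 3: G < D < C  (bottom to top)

unstack(H, C)

target: towers=[A/B/F; E; G/D/C] holding=H
         pickup(E) → towers=[A/B/F; G/D/C/H] holding=E
     unstack(H, C) → towers=[A/B/F; E; G/D/C] holding=H  ← match
     unstack(F, B) → towers=[A/B; E; G/D/C/H] holding=F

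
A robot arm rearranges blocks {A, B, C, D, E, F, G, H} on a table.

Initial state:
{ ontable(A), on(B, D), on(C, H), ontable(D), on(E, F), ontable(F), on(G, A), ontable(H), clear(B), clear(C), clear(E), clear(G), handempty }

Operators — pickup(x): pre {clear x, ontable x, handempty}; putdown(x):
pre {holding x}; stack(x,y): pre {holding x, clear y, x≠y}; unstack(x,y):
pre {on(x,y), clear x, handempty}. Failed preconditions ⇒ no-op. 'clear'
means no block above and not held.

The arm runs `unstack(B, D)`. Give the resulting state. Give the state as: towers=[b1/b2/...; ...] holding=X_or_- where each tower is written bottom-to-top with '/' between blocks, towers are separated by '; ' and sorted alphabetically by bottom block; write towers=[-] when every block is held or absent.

before: towers=[A/G; D/B; F/E; H/C] holding=-
pre[unstack(B, D)]: on(B,D) ok, clear(B) ok, handempty ok
all met → apply unstack(B, D)
after:  towers=[A/G; D; F/E; H/C] holding=B

towers=[A/G; D; F/E; H/C] holding=B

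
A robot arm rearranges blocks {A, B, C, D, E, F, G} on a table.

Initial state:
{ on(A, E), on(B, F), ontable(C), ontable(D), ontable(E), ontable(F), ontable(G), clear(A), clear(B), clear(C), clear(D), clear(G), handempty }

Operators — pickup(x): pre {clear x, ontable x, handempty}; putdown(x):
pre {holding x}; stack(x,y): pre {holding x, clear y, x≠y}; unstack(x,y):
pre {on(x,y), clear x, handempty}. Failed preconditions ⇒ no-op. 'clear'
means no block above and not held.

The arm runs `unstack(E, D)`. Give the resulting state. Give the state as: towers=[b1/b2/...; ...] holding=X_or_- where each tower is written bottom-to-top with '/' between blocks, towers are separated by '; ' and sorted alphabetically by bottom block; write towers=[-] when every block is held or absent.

before: towers=[C; D; E/A; F/B; G] holding=-
pre[unstack(E, D)]: on(E,D) no, clear(E) no, handempty yes
on(E,D), clear(E) unmet → unstack(E, D) is a no-op
after:  towers=[C; D; E/A; F/B; G] holding=-

towers=[C; D; E/A; F/B; G] holding=-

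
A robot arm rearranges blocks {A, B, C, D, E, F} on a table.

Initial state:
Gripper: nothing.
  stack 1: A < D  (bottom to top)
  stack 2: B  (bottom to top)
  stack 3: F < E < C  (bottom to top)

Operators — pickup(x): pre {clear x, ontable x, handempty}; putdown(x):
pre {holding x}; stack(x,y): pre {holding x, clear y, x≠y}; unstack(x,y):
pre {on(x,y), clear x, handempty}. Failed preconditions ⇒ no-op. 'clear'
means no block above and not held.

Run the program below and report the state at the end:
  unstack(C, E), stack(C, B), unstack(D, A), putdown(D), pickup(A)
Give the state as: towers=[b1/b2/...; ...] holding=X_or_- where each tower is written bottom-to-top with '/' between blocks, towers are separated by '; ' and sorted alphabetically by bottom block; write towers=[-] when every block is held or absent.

step 1 (unstack(C, E)): towers=[A/D; B; F/E] holding=C
step 2 (stack(C, B)): towers=[A/D; B/C; F/E] holding=-
step 3 (unstack(D, A)): towers=[A; B/C; F/E] holding=D
step 4 (putdown(D)): towers=[A; B/C; D; F/E] holding=-
step 5 (pickup(A)): towers=[B/C; D; F/E] holding=A

towers=[B/C; D; F/E] holding=A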